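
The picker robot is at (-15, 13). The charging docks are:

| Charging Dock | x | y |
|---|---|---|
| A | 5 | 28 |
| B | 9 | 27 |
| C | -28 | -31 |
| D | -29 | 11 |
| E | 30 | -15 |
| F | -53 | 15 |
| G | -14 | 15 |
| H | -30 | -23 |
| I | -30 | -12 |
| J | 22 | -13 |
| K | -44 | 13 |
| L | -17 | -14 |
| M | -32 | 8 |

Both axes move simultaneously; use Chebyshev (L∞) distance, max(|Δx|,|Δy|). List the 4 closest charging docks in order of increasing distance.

G, D, M, A

Distances from (-15, 13):
A: 20
B: 24
C: 44
D: 14
E: 45
F: 38
G: 2
H: 36
I: 25
J: 37
K: 29
L: 27
M: 17
Sorted: G (2) < D (14) < M (17) < A (20) < B (24) < I (25) < …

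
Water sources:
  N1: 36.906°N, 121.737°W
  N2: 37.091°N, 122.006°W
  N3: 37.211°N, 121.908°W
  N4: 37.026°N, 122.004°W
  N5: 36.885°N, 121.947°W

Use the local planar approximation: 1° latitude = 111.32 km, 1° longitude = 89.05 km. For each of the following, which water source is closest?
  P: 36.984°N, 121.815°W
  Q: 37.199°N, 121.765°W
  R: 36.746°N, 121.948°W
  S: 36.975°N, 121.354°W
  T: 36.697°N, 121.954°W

P→N1; Q→N3; R→N5; S→N1; T→N5

P at 36.984°N, 121.815°W:
  N1: 11.119 km
  N2: 20.765 km
  N3: 26.592 km
  N4: 17.468 km
  N5: 16.113 km
  → nearest: N1 (11.119 km)
Q at 37.199°N, 121.765°W:
  N1: 32.712 km
  N2: 24.599 km
  N3: 12.804 km
  N4: 28.703 km
  N5: 38.529 km
  → nearest: N3 (12.804 km)
R at 36.746°N, 121.948°W:
  N1: 25.890 km
  N2: 38.751 km
  N3: 51.886 km
  N4: 31.566 km
  N5: 15.474 km
  → nearest: N5 (15.474 km)
S at 36.975°N, 121.354°W:
  N1: 34.960 km
  N2: 59.479 km
  N3: 55.893 km
  N4: 58.160 km
  N5: 53.749 km
  → nearest: N1 (34.960 km)
T at 36.697°N, 121.954°W:
  N1: 30.244 km
  N2: 44.104 km
  N3: 57.365 km
  N4: 36.894 km
  N5: 20.937 km
  → nearest: N5 (20.937 km)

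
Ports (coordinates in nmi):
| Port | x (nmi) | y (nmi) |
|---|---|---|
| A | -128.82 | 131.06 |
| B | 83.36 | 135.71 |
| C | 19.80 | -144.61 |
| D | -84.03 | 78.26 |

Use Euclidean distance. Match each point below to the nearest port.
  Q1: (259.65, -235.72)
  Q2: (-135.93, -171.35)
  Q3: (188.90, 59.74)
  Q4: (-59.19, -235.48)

Q1→C; Q2→C; Q3→B; Q4→C

Q1 at (259.65, -235.72):
  A: √((-388.47)² + (366.78)²) = √(150908.9409 + 134527.5684) = 534.26 nmi
  B: √((-176.29)² + (371.43)²) = √(31078.1641 + 137960.2449) = 411.14 nmi
  C: √((-239.85)² + (91.11)²) = √(57528.0225 + 8301.0321) = 256.57 nmi
  D: √((-343.68)² + (313.98)²) = √(118115.9424 + 98583.4404) = 465.51 nmi
  → nearest: C (256.57 nmi)
Q2 at (-135.93, -171.35):
  A: √((7.11)² + (302.41)²) = √(50.5521 + 91451.8081) = 302.49 nmi
  B: √((219.29)² + (307.06)²) = √(48088.1041 + 94285.8436) = 377.32 nmi
  C: √((155.73)² + (26.74)²) = √(24251.8329 + 715.0276) = 158.01 nmi
  D: √((51.90)² + (249.61)²) = √(2693.6100 + 62305.1521) = 254.95 nmi
  → nearest: C (158.01 nmi)
Q3 at (188.90, 59.74):
  A: √((-317.72)² + (71.32)²) = √(100945.9984 + 5086.5424) = 325.63 nmi
  B: √((-105.54)² + (75.97)²) = √(11138.6916 + 5771.4409) = 130.04 nmi
  C: √((-169.10)² + (-204.35)²) = √(28594.8100 + 41758.9225) = 265.24 nmi
  D: √((-272.93)² + (18.52)²) = √(74490.7849 + 342.9904) = 273.56 nmi
  → nearest: B (130.04 nmi)
Q4 at (-59.19, -235.48):
  A: √((-69.63)² + (366.54)²) = √(4848.3369 + 134351.5716) = 373.10 nmi
  B: √((142.55)² + (371.19)²) = √(20320.5025 + 137782.0161) = 397.62 nmi
  C: √((78.99)² + (90.87)²) = √(6239.4201 + 8257.3569) = 120.40 nmi
  D: √((-24.84)² + (313.74)²) = √(617.0256 + 98432.7876) = 314.72 nmi
  → nearest: C (120.40 nmi)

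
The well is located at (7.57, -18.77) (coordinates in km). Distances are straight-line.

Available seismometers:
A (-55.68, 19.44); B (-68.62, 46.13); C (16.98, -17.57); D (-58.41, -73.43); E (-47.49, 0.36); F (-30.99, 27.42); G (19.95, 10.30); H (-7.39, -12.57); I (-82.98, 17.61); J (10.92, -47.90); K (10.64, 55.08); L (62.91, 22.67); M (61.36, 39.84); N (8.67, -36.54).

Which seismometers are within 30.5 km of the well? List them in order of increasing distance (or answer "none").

Distances from (7.57, -18.77):
A: 73.90 km
B: 100.08 km
C: 9.49 km
D: 85.68 km
E: 58.29 km
F: 60.17 km
G: 31.60 km
H: 16.19 km
I: 97.58 km
J: 29.32 km
K: 73.91 km
L: 69.14 km
M: 79.55 km
N: 17.80 km
Threshold 30.5 km: C (9.49 km), H (16.19 km), N (17.80 km), J (29.32 km) are within range.

C, H, N, J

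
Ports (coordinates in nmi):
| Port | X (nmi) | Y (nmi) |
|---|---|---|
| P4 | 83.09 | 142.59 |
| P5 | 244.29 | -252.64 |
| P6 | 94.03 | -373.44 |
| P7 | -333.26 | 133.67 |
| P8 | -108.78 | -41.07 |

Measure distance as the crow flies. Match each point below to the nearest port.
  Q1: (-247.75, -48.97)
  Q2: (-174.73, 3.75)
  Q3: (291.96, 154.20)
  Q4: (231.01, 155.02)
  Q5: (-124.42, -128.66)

Q1→P8; Q2→P8; Q3→P4; Q4→P4; Q5→P8

Q1 at (-247.75, -48.97):
  P4: √((330.84)² + (191.56)²) = √(109455.1056 + 36695.2336) = 382.30 nmi
  P5: √((492.04)² + (-203.67)²) = √(242103.3616 + 41481.4689) = 532.53 nmi
  P6: √((341.78)² + (-324.47)²) = √(116813.5684 + 105280.7809) = 471.27 nmi
  P7: √((-85.51)² + (182.64)²) = √(7311.9601 + 33357.3696) = 201.67 nmi
  P8: √((138.97)² + (7.90)²) = √(19312.6609 + 62.4100) = 139.19 nmi
  → nearest: P8 (139.19 nmi)
Q2 at (-174.73, 3.75):
  P4: √((257.82)² + (138.84)²) = √(66471.1524 + 19276.5456) = 292.83 nmi
  P5: √((419.02)² + (-256.39)²) = √(175577.7604 + 65735.8321) = 491.24 nmi
  P6: √((268.76)² + (-377.19)²) = √(72231.9376 + 142272.2961) = 463.15 nmi
  P7: √((-158.53)² + (129.92)²) = √(25131.7609 + 16879.2064) = 204.97 nmi
  P8: √((65.95)² + (-44.82)²) = √(4349.4025 + 2008.8324) = 79.74 nmi
  → nearest: P8 (79.74 nmi)
Q3 at (291.96, 154.20):
  P4: √((-208.87)² + (-11.61)²) = √(43626.6769 + 134.7921) = 209.19 nmi
  P5: √((-47.67)² + (-406.84)²) = √(2272.4289 + 165518.7856) = 409.62 nmi
  P6: √((-197.93)² + (-527.64)²) = √(39176.2849 + 278403.9696) = 563.54 nmi
  P7: √((-625.22)² + (-20.53)²) = √(390900.0484 + 421.4809) = 625.56 nmi
  P8: √((-400.74)² + (-195.27)²) = √(160592.5476 + 38130.3729) = 445.78 nmi
  → nearest: P4 (209.19 nmi)
Q4 at (231.01, 155.02):
  P4: √((-147.92)² + (-12.43)²) = √(21880.3264 + 154.5049) = 148.44 nmi
  P5: √((13.28)² + (-407.66)²) = √(176.3584 + 166186.6756) = 407.88 nmi
  P6: √((-136.98)² + (-528.46)²) = √(18763.5204 + 279269.9716) = 545.92 nmi
  P7: √((-564.27)² + (-21.35)²) = √(318400.6329 + 455.8225) = 564.67 nmi
  P8: √((-339.79)² + (-196.09)²) = √(115457.2441 + 38451.2881) = 392.31 nmi
  → nearest: P4 (148.44 nmi)
Q5 at (-124.42, -128.66):
  P4: √((207.51)² + (271.25)²) = √(43060.4001 + 73576.5625) = 341.52 nmi
  P5: √((368.71)² + (-123.98)²) = √(135947.0641 + 15371.0404) = 389.00 nmi
  P6: √((218.45)² + (-244.78)²) = √(47720.4025 + 59917.2484) = 328.08 nmi
  P7: √((-208.84)² + (262.33)²) = √(43614.1456 + 68817.0289) = 335.31 nmi
  P8: √((15.64)² + (87.59)²) = √(244.6096 + 7672.0081) = 88.98 nmi
  → nearest: P8 (88.98 nmi)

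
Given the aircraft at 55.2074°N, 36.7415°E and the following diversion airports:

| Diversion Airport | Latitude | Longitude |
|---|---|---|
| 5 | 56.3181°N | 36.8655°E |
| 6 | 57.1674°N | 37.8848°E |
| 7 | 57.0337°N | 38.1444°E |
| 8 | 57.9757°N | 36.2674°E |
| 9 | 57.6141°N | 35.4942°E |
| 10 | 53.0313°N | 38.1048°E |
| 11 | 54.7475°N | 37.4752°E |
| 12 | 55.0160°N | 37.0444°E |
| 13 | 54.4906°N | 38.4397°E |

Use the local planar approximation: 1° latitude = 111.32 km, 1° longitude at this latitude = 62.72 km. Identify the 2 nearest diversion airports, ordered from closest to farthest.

Distances from 55.2074°N, 36.7415°E:
5: √((1.1107·111.32)² + (0.1240·62.72)²) = √(15287.622112 + 60.486084) = 123.8875 km
6: √((1.9600·111.32)² + (1.1433·62.72)²) = √(47605.654244 + 5142.005139) = 229.6686 km
7: √((1.8263·111.32)² + (1.4029·62.72)²) = √(41332.400939 + 7742.220390) = 221.5279 km
8: √((2.7683·111.32)² + (-0.4741·62.72)²) = √(94966.996037 + 884.203053) = 309.5984 km
9: √((2.4067·111.32)² + (-1.2473·62.72)²) = √(71777.827807 + 6120.035538) = 279.1019 km
10: √((-2.1761·111.32)² + (1.3633·62.72)²) = √(58681.890037 + 7311.306134) = 256.8914 km
11: √((-0.4599·111.32)² + (0.7337·62.72)²) = √(2621.037379 + 2117.625400) = 68.8379 km
12: √((-0.1914·111.32)² + (0.3029·62.72)²) = √(453.973249 + 360.919748) = 28.5463 km
13: √((-0.7168·111.32)² + (1.6982·62.72)²) = √(6367.110524 + 11344.615275) = 133.0854 km
Sorted: 12 (28.5463 km) < 11 (68.8379 km) < 5 (123.8875 km) < 13 (133.0854 km) < …

12, 11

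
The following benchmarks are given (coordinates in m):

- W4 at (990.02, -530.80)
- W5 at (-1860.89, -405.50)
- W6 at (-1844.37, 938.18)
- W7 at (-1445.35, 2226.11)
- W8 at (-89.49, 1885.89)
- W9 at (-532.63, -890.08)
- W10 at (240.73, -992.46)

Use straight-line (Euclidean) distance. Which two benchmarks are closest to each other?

Pairwise distances:
W4–W5: √((-2850.91)² + (125.30)²) = √(8127687.8281 + 15700.0900) = 2853.66 m
W4–W6: √((-2834.39)² + (1468.98)²) = √(8033766.6721 + 2157902.2404) = 3192.44 m
W4–W7: √((-2435.37)² + (2756.91)²) = √(5931027.0369 + 7600552.7481) = 3678.53 m
W4–W8: √((-1079.51)² + (2416.69)²) = √(1165341.8401 + 5840390.5561) = 2646.83 m
W4–W9: √((-1522.65)² + (-359.28)²) = √(2318463.0225 + 129082.1184) = 1564.46 m
W4–W10: √((-749.29)² + (-461.66)²) = √(561435.5041 + 213129.9556) = 880.09 m
W5–W6: √((16.52)² + (1343.68)²) = √(272.9104 + 1805475.9424) = 1343.78 m
W5–W7: √((415.54)² + (2631.61)²) = √(172673.4916 + 6925371.1921) = 2664.22 m
W5–W8: √((1771.40)² + (2291.39)²) = √(3137857.9600 + 5250468.1321) = 2896.26 m
W5–W9: √((1328.26)² + (-484.58)²) = √(1764274.6276 + 234817.7764) = 1413.89 m
W5–W10: √((2101.62)² + (-586.96)²) = √(4416806.6244 + 344522.0416) = 2182.05 m
W6–W7: √((399.02)² + (1287.93)²) = √(159216.9604 + 1658763.6849) = 1348.33 m
W6–W8: √((1754.88)² + (947.71)²) = √(3079603.8144 + 898154.2441) = 1994.43 m
W6–W9: √((1311.74)² + (-1828.26)²) = √(1720661.8276 + 3342534.6276) = 2250.15 m
W6–W10: √((2085.10)² + (-1930.64)²) = √(4347642.0100 + 3727370.8096) = 2841.66 m
W7–W8: √((1355.86)² + (-340.22)²) = √(1838356.3396 + 115749.6484) = 1397.89 m
W7–W9: √((912.72)² + (-3116.19)²) = √(833057.7984 + 9710640.1161) = 3247.11 m
W7–W10: √((1686.08)² + (-3218.57)²) = √(2842865.7664 + 10359192.8449) = 3633.46 m
W8–W9: √((-443.14)² + (-2775.97)²) = √(196373.0596 + 7706009.4409) = 2811.12 m
W8–W10: √((330.22)² + (-2878.35)²) = √(109045.2484 + 8284898.7225) = 2897.23 m
W9–W10: √((773.36)² + (-102.38)²) = √(598085.6896 + 10481.6644) = 780.11 m
Closest pair: W9–W10 at 780.11 m.

W9 and W10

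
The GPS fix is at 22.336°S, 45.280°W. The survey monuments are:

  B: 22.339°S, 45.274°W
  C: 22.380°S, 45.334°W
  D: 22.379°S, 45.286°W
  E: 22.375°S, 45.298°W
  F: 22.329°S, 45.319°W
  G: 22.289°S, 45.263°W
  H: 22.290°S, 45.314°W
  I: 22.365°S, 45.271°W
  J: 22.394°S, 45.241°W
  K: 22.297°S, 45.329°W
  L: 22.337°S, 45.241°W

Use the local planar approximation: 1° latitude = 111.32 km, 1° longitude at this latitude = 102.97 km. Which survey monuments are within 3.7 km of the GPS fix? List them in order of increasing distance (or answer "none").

B, I

Distances from 22.336°S, 45.280°W:
B: 0.702 km
C: 7.410 km
D: 4.826 km
E: 4.721 km
F: 4.091 km
G: 5.517 km
H: 6.203 km
I: 3.359 km
J: 7.604 km
K: 6.656 km
L: 4.017 km
Threshold 3.7 km: B (0.702 km), I (3.359 km) are within range.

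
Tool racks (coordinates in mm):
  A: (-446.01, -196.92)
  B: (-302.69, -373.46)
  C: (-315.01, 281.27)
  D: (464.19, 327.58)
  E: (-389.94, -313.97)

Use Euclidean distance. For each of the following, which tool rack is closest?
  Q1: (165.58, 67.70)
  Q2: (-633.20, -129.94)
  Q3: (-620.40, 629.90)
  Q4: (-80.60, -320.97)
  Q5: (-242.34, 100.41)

Q1 at (165.58, 67.70):
  A: √((-611.59)² + (-264.62)²) = √(374042.3281 + 70023.7444) = 666.38 mm
  B: √((-468.27)² + (-441.16)²) = √(219276.7929 + 194622.1456) = 643.35 mm
  C: √((-480.59)² + (213.57)²) = √(230966.7481 + 45612.1449) = 525.91 mm
  D: √((298.61)² + (259.88)²) = √(89167.9321 + 67537.6144) = 395.86 mm
  E: √((-555.52)² + (-381.67)²) = √(308602.4704 + 145671.9889) = 674.00 mm
  → nearest: D (395.86 mm)
Q2 at (-633.20, -129.94):
  A: √((187.19)² + (-66.98)²) = √(35040.0961 + 4486.3204) = 198.81 mm
  B: √((330.51)² + (-243.52)²) = √(109236.8601 + 59301.9904) = 410.53 mm
  C: √((318.19)² + (411.21)²) = √(101244.8761 + 169093.6641) = 519.94 mm
  D: √((1097.39)² + (457.52)²) = √(1204264.8121 + 209324.5504) = 1188.94 mm
  E: √((243.26)² + (-184.03)²) = √(59175.4276 + 33867.0409) = 305.03 mm
  → nearest: A (198.81 mm)
Q3 at (-620.40, 629.90):
  A: √((174.39)² + (-826.82)²) = √(30411.8721 + 683631.3124) = 845.01 mm
  B: √((317.71)² + (-1003.36)²) = √(100939.6441 + 1006731.2896) = 1052.46 mm
  C: √((305.39)² + (-348.63)²) = √(93263.0521 + 121542.8769) = 463.47 mm
  D: √((1084.59)² + (-302.32)²) = √(1176335.4681 + 91397.3824) = 1125.94 mm
  E: √((230.46)² + (-943.87)²) = √(53111.8116 + 890890.5769) = 971.60 mm
  → nearest: C (463.47 mm)
Q4 at (-80.60, -320.97):
  A: √((-365.41)² + (124.05)²) = √(133524.4681 + 15388.4025) = 385.89 mm
  B: √((-222.09)² + (-52.49)²) = √(49323.9681 + 2755.2001) = 228.21 mm
  C: √((-234.41)² + (602.24)²) = √(54948.0481 + 362693.0176) = 646.25 mm
  D: √((544.79)² + (648.55)²) = √(296796.1441 + 420617.1025) = 847.00 mm
  E: √((-309.34)² + (7.00)²) = √(95691.2356 + 49.0000) = 309.42 mm
  → nearest: B (228.21 mm)
Q5 at (-242.34, 100.41):
  A: √((-203.67)² + (-297.33)²) = √(41481.4689 + 88405.1289) = 360.40 mm
  B: √((-60.35)² + (-473.87)²) = √(3642.1225 + 224552.7769) = 477.70 mm
  C: √((-72.67)² + (180.86)²) = √(5280.9289 + 32710.3396) = 194.91 mm
  D: √((706.53)² + (227.17)²) = √(499184.6409 + 51606.2089) = 742.15 mm
  E: √((-147.60)² + (-414.38)²) = √(21785.7600 + 171710.7844) = 439.88 mm
  → nearest: C (194.91 mm)

Q1→D; Q2→A; Q3→C; Q4→B; Q5→C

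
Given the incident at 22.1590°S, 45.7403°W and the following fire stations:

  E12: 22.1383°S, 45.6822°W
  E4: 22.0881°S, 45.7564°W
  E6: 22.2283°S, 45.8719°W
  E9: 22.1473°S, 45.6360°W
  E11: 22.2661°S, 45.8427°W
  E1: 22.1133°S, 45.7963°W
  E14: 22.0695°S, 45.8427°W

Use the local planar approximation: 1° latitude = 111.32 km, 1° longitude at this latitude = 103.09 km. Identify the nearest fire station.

E12

Distances from 22.1590°S, 45.7403°W:
E12: √((0.0207·111.32)² + (0.0581·103.09)²) = √(5.309909 + 35.874458) = 6.4175 km
E4: √((0.0709·111.32)² + (-0.0161·103.09)²) = √(62.292945 + 2.754767) = 8.0652 km
E6: √((-0.0693·111.32)² + (-0.1316·103.09)²) = √(59.513140 + 184.053829) = 15.6066 km
E9: √((0.0117·111.32)² + (0.1043·103.09)²) = √(1.696360 + 115.611676) = 10.8309 km
E11: √((-0.1071·111.32)² + (-0.1024·103.09)²) = √(142.142954 + 111.437919) = 15.9242 km
E1: √((0.0457·111.32)² + (-0.0560·103.09)²) = √(25.880865 + 33.327991) = 7.6947 km
E14: √((0.0895·111.32)² + (-0.1024·103.09)²) = √(99.264159 + 111.437919) = 14.5156 km
Minimum: E12 at 6.4175 km.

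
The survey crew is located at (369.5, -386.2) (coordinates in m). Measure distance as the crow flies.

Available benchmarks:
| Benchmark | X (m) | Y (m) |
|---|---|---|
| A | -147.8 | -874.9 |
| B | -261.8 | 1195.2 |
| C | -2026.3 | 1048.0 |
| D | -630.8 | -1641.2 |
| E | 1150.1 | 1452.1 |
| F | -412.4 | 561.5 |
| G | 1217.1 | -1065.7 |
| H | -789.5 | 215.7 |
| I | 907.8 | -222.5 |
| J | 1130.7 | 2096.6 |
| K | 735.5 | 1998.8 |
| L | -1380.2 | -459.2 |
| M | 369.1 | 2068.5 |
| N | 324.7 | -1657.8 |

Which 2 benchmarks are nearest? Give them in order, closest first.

I, A

Distances from (369.5, -386.2):
A: √((-517.3)² + (-488.7)²) = √(267599.290 + 238827.690) = 711.6 m
B: √((-631.3)² + (1581.4)²) = √(398539.690 + 2500825.960) = 1702.8 m
C: √((-2395.8)² + (1434.2)²) = √(5739857.640 + 2056929.640) = 2792.3 m
D: √((-1000.3)² + (-1255.0)²) = √(1000600.090 + 1575025.000) = 1604.9 m
E: √((780.6)² + (1838.3)²) = √(609336.360 + 3379346.890) = 1997.2 m
F: √((-781.9)² + (947.7)²) = √(611367.610 + 898135.290) = 1228.6 m
G: √((847.6)² + (-679.5)²) = √(718425.760 + 461720.250) = 1086.3 m
H: √((-1159.0)² + (601.9)²) = √(1343281.000 + 362283.610) = 1306.0 m
I: √((538.3)² + (163.7)²) = √(289766.890 + 26797.690) = 562.6 m
J: √((761.2)² + (2482.8)²) = √(579425.440 + 6164295.840) = 2596.9 m
K: √((366.0)² + (2385.0)²) = √(133956.000 + 5688225.000) = 2412.9 m
L: √((-1749.7)² + (-73.0)²) = √(3061450.090 + 5329.000) = 1751.2 m
M: √((-0.4)² + (2454.7)²) = √(0.160 + 6025552.090) = 2454.7 m
N: √((-44.8)² + (-1271.6)²) = √(2007.040 + 1616966.560) = 1272.4 m
Sorted: I (562.6 m) < A (711.6 m) < G (1086.3 m) < F (1228.6 m) < …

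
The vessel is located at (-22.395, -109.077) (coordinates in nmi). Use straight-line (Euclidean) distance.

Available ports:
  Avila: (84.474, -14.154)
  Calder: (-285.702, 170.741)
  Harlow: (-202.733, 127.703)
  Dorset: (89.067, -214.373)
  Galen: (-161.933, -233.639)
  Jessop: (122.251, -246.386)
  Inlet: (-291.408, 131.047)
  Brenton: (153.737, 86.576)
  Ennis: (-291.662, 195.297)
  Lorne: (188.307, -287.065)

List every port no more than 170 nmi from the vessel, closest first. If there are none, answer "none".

Distances from (-22.395, -109.077):
Avila: 142.938 nmi
Calder: 384.225 nmi
Harlow: 297.635 nmi
Dorset: 153.333 nmi
Galen: 187.047 nmi
Jessop: 199.440 nmi
Inlet: 360.593 nmi
Brenton: 263.254 nmi
Ennis: 406.384 nmi
Lorne: 275.817 nmi
Threshold 170 nmi: Avila (142.938 nmi), Dorset (153.333 nmi) are within range.

Avila, Dorset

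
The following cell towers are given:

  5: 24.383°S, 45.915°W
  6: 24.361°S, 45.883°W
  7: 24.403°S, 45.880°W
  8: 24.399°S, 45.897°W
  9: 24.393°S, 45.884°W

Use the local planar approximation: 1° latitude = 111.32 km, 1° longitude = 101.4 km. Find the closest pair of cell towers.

Pairwise distances:
7–9: √((0.010·111.32)² + (-0.004·101.4)²) = √(1.23921 + 0.16451) = 1.185 km
8–9: √((0.006·111.32)² + (0.013·101.4)²) = √(0.44612 + 1.73765) = 1.478 km
7–8: √((0.004·111.32)² + (-0.017·101.4)²) = √(0.19827 + 2.97149) = 1.780 km
5–8: √((-0.016·111.32)² + (0.018·101.4)²) = √(3.17239 + 3.33136) = 2.550 km
5–9: √((-0.010·111.32)² + (0.031·101.4)²) = √(1.23921 + 9.88096) = 3.335 km
6–9: √((-0.032·111.32)² + (-0.001·101.4)²) = √(12.68955 + 0.01028) = 3.564 km
5–6: √((0.022·111.32)² + (0.032·101.4)²) = √(5.99780 + 10.52873) = 4.065 km
5–7: √((-0.020·111.32)² + (0.035·101.4)²) = √(4.95686 + 12.59540) = 4.190 km
6–8: √((-0.038·111.32)² + (-0.014·101.4)²) = √(17.89425 + 2.01526) = 4.462 km
6–7: √((-0.042·111.32)² + (0.003·101.4)²) = √(21.85974 + 0.09254) = 4.685 km
Closest pair: 7–9 at 1.185 km.

7 and 9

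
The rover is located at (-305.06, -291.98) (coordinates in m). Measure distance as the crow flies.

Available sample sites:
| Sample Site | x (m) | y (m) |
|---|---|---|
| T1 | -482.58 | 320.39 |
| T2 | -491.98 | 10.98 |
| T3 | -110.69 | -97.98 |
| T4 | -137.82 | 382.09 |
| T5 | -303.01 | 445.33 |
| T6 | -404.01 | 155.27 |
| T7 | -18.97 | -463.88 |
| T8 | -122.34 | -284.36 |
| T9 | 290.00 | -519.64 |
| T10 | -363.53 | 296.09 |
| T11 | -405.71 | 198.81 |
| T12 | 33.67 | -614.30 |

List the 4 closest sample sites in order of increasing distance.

Distances from (-305.06, -291.98):
T1: 637.58 m
T2: 355.98 m
T3: 274.62 m
T4: 694.51 m
T5: 737.31 m
T6: 458.07 m
T7: 333.76 m
T8: 182.88 m
T9: 637.12 m
T10: 590.97 m
T11: 501.00 m
T12: 467.58 m
Sorted: T8 (182.88 m) < T3 (274.62 m) < T7 (333.76 m) < T2 (355.98 m) < T6 (458.07 m) < T12 (467.58 m) < …

T8, T3, T7, T2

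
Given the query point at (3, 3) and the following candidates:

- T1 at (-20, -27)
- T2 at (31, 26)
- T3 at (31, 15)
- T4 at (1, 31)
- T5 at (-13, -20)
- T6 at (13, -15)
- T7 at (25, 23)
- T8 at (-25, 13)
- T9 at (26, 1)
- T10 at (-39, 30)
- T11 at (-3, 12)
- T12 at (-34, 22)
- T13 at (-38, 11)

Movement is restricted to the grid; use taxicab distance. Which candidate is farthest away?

T10

Distances from (3, 3):
T1: 53
T2: 51
T3: 40
T4: 30
T5: 39
T6: 28
T7: 42
T8: 38
T9: 25
T10: 69
T11: 15
T12: 56
T13: 49
Maximum: T10 at 69.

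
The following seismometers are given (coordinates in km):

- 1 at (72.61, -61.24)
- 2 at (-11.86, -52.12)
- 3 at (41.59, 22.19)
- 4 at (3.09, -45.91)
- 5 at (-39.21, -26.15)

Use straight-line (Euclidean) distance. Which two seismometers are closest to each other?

Pairwise distances:
2–4: √((14.95)² + (6.21)²) = √(223.5025 + 38.5641) = 16.19 km
2–5: √((-27.35)² + (25.97)²) = √(748.0225 + 674.4409) = 37.72 km
4–5: √((-42.30)² + (19.76)²) = √(1789.2900 + 390.4576) = 46.69 km
1–4: √((-69.52)² + (15.33)²) = √(4833.0304 + 235.0089) = 71.19 km
3–4: √((-38.50)² + (-68.10)²) = √(1482.2500 + 4637.6100) = 78.23 km
1–2: √((-84.47)² + (9.12)²) = √(7135.1809 + 83.1744) = 84.96 km
1–3: √((-31.02)² + (83.43)²) = √(962.2404 + 6960.5649) = 89.01 km
2–3: √((53.45)² + (74.31)²) = √(2856.9025 + 5521.9761) = 91.54 km
3–5: √((-80.80)² + (-48.34)²) = √(6528.6400 + 2336.7556) = 94.16 km
1–5: √((-111.82)² + (35.09)²) = √(12503.7124 + 1231.3081) = 117.20 km
Closest pair: 2–4 at 16.19 km.

2 and 4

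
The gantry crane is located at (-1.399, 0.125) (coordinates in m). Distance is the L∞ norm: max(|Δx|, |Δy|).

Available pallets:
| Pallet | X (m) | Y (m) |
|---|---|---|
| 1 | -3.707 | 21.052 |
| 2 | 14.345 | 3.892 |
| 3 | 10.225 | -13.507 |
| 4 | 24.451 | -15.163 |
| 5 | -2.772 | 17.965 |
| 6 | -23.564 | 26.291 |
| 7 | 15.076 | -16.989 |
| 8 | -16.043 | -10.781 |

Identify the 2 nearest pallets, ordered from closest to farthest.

Distances from (-1.399, 0.125):
1: 20.927 m
2: 15.744 m
3: 13.632 m
4: 25.850 m
5: 17.840 m
6: 26.166 m
7: 17.114 m
8: 14.644 m
Sorted: 3 (13.632 m) < 8 (14.644 m) < 2 (15.744 m) < 7 (17.114 m) < …

3, 8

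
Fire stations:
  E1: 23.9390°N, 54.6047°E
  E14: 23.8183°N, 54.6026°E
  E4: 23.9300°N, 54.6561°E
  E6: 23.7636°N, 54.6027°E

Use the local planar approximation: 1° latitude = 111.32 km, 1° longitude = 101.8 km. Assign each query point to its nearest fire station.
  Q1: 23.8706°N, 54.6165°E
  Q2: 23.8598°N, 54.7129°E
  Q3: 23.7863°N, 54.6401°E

Q1 at 23.8706°N, 54.6165°E:
  E1: √((0.0684·111.32)² + (-0.0118·101.8)²) = √(57.977382 + 1.442978) = 7.7085 km
  E14: √((-0.0523·111.32)² + (-0.0139·101.8)²) = √(33.896103 + 2.002282) = 5.9915 km
  E4: √((0.0594·111.32)² + (0.0396·101.8)²) = √(43.723940 + 16.251218) = 7.7444 km
  E6: √((-0.1070·111.32)² + (-0.0138·101.8)²) = √(141.877638 + 1.973575) = 11.9938 km
  → nearest: E14 (5.9915 km)
Q2 at 23.8598°N, 54.7129°E:
  E1: √((0.0792·111.32)² + (-0.1082·101.8)²) = √(77.731448 + 121.324938) = 14.1087 km
  E14: √((-0.0415·111.32)² + (-0.1103·101.8)²) = √(21.342367 + 126.080111) = 12.1418 km
  E4: √((0.0702·111.32)² + (-0.0568·101.8)²) = √(61.068973 + 33.434299) = 9.7213 km
  E6: √((-0.0962·111.32)² + (-0.1102·101.8)²) = √(114.682338 + 125.851601) = 15.5092 km
  → nearest: E4 (9.7213 km)
Q3 at 23.7863°N, 54.6401°E:
  E1: √((0.1527·111.32)² + (-0.0354·101.8)²) = √(288.951178 + 12.986798) = 17.3764 km
  E14: √((0.0320·111.32)² + (-0.0375·101.8)²) = √(12.689554 + 14.573306) = 5.2214 km
  E4: √((0.1437·111.32)² + (0.0160·101.8)²) = √(255.893899 + 2.652989) = 16.0794 km
  E6: √((-0.0227·111.32)² + (-0.0374·101.8)²) = √(6.385547 + 14.495686) = 4.5696 km
  → nearest: E6 (4.5696 km)

Q1→E14; Q2→E4; Q3→E6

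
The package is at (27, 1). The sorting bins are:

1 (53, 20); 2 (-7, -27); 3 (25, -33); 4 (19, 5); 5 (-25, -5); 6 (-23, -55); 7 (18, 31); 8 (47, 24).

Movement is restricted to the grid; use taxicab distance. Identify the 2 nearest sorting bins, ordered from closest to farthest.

4, 3

Distances from (27, 1):
1: |26| + |19| = 26 + 19 = 45
2: |-34| + |-28| = 34 + 28 = 62
3: |-2| + |-34| = 2 + 34 = 36
4: |-8| + |4| = 8 + 4 = 12
5: |-52| + |-6| = 52 + 6 = 58
6: |-50| + |-56| = 50 + 56 = 106
7: |-9| + |30| = 9 + 30 = 39
8: |20| + |23| = 20 + 23 = 43
Sorted: 4 (12) < 3 (36) < 7 (39) < 8 (43) < …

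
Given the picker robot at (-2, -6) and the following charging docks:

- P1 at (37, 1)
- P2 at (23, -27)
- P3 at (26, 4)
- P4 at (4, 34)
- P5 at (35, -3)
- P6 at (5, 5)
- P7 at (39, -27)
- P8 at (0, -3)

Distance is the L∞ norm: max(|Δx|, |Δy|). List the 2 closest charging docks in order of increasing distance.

Distances from (-2, -6):
P1: 39
P2: 25
P3: 28
P4: 40
P5: 37
P6: 11
P7: 41
P8: 3
Sorted: P8 (3) < P6 (11) < P2 (25) < P3 (28) < …

P8, P6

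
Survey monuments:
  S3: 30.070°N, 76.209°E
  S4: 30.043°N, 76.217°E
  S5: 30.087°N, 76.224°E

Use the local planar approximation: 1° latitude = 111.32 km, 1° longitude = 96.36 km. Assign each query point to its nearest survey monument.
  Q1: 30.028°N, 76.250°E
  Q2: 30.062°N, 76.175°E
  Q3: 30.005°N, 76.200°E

Q1→S4; Q2→S3; Q3→S4

Q1 at 30.028°N, 76.250°E:
  S3: √((0.042·111.32)² + (-0.041·96.36)²) = √(21.85974 + 15.60850) = 6.121 km
  S4: √((0.015·111.32)² + (-0.033·96.36)²) = √(2.78823 + 10.11164) = 3.592 km
  S5: √((0.059·111.32)² + (-0.026·96.36)²) = √(43.13705 + 6.27683) = 7.030 km
  → nearest: S4 (3.592 km)
Q2 at 30.062°N, 76.175°E:
  S3: √((0.008·111.32)² + (0.034·96.36)²) = √(0.79310 + 10.73375) = 3.395 km
  S4: √((-0.019·111.32)² + (0.042·96.36)²) = √(4.47356 + 16.37918) = 4.566 km
  S5: √((0.025·111.32)² + (0.049·96.36)²) = √(7.74509 + 22.29388) = 5.481 km
  → nearest: S3 (3.395 km)
Q3 at 30.005°N, 76.200°E:
  S3: √((0.065·111.32)² + (0.009·96.36)²) = √(52.35680 + 0.75211) = 7.288 km
  S4: √((0.038·111.32)² + (0.017·96.36)²) = √(17.89425 + 2.68344) = 4.536 km
  S5: √((0.082·111.32)² + (0.024·96.36)²) = √(83.32477 + 5.34830) = 9.417 km
  → nearest: S4 (4.536 km)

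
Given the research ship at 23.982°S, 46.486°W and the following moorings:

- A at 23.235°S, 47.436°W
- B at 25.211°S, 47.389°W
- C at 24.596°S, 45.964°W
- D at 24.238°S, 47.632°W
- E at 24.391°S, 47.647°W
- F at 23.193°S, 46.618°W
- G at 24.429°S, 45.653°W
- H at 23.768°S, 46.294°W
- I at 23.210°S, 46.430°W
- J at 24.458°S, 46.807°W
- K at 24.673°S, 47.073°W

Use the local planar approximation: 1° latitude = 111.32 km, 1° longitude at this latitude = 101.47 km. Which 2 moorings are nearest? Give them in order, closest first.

H, J

Distances from 23.982°S, 46.486°W:
A: 127.308 km
B: 164.661 km
C: 86.472 km
D: 119.726 km
E: 126.299 km
F: 88.847 km
G: 98.084 km
H: 30.774 km
I: 86.127 km
J: 62.199 km
K: 97.287 km
Sorted: H (30.774 km) < J (62.199 km) < I (86.127 km) < C (86.472 km) < …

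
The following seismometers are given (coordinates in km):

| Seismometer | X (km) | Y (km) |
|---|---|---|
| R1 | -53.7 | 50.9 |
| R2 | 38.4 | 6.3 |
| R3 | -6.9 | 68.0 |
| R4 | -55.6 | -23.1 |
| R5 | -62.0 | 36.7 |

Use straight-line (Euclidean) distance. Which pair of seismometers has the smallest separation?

R1 and R5

Pairwise distances:
R1–R5: 16.4 km
R1–R3: 49.8 km
R4–R5: 60.1 km
R3–R5: 63.4 km
R1–R4: 74.0 km
R2–R3: 76.5 km
R2–R4: 98.5 km
R1–R2: 102.3 km
R3–R4: 103.3 km
R2–R5: 104.9 km
Closest pair: R1–R5 at 16.4 km.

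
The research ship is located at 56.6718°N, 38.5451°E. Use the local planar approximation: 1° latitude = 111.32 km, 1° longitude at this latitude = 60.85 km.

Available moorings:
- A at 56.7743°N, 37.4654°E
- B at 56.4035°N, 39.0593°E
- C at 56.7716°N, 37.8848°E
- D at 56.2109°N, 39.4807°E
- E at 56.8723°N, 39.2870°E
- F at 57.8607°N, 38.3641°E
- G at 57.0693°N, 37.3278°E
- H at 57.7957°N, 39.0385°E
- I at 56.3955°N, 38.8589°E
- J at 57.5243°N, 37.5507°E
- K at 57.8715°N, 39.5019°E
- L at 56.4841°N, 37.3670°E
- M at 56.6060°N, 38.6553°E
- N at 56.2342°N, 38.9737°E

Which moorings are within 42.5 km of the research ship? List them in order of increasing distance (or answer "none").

Distances from 56.6718°N, 38.5451°E:
A: 66.6832 km
B: 43.2557 km
C: 41.6869 km
D: 76.6395 km
E: 50.3607 km
F: 132.8058 km
G: 86.2833 km
H: 128.6645 km
I: 36.2028 km
J: 112.5497 km
K: 145.6897 km
L: 74.6704 km
M: 9.9307 km
N: 55.2558 km
Threshold 42.5 km: M (9.9307 km), I (36.2028 km), C (41.6869 km) are within range.

M, I, C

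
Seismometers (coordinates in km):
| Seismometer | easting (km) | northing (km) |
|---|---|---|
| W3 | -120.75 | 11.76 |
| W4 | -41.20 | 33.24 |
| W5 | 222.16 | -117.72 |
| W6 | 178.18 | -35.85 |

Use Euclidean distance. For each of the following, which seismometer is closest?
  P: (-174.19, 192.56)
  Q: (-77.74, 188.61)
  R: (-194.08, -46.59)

P→W3; Q→W4; R→W3

P at (-174.19, 192.56):
  W3: 188.53 km
  W4: 207.53 km
  W5: 503.36 km
  W6: 419.92 km
  → nearest: W3 (188.53 km)
Q at (-77.74, 188.61):
  W3: 182.00 km
  W4: 159.61 km
  W5: 428.69 km
  W6: 340.41 km
  → nearest: W4 (159.61 km)
R at (-194.08, -46.59):
  W3: 93.71 km
  W4: 172.47 km
  W5: 422.27 km
  W6: 372.41 km
  → nearest: W3 (93.71 km)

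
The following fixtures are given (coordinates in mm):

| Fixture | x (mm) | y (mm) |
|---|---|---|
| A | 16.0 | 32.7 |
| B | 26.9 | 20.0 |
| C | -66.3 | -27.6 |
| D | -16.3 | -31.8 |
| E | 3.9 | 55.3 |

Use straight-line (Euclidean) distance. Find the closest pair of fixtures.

A and B

Pairwise distances:
A–B: √((10.9)² + (-12.7)²) = √(118.810 + 161.290) = 16.7 mm
A–C: √((-82.3)² + (-60.3)²) = √(6773.290 + 3636.090) = 102.0 mm
A–D: √((-32.3)² + (-64.5)²) = √(1043.290 + 4160.250) = 72.1 mm
A–E: √((-12.1)² + (22.6)²) = √(146.410 + 510.760) = 25.6 mm
B–C: √((-93.2)² + (-47.6)²) = √(8686.240 + 2265.760) = 104.7 mm
B–D: √((-43.2)² + (-51.8)²) = √(1866.240 + 2683.240) = 67.4 mm
B–E: √((-23.0)² + (35.3)²) = √(529.000 + 1246.090) = 42.1 mm
C–D: √((50.0)² + (-4.2)²) = √(2500.000 + 17.640) = 50.2 mm
C–E: √((70.2)² + (82.9)²) = √(4928.040 + 6872.410) = 108.6 mm
D–E: √((20.2)² + (87.1)²) = √(408.040 + 7586.410) = 89.4 mm
Closest pair: A–B at 16.7 mm.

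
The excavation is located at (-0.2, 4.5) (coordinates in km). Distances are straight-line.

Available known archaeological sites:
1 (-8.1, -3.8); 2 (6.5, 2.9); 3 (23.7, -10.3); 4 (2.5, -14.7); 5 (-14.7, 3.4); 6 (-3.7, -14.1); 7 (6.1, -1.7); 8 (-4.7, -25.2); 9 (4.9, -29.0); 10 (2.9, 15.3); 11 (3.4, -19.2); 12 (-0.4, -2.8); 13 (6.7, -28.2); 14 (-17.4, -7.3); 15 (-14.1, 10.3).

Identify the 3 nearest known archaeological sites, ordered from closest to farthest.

Distances from (-0.2, 4.5):
1: √((-7.9)² + (-8.3)²) = √(62.410 + 68.890) = 11.5 km
2: √((6.7)² + (-1.6)²) = √(44.890 + 2.560) = 6.9 km
3: √((23.9)² + (-14.8)²) = √(571.210 + 219.040) = 28.1 km
4: √((2.7)² + (-19.2)²) = √(7.290 + 368.640) = 19.4 km
5: √((-14.5)² + (-1.1)²) = √(210.250 + 1.210) = 14.5 km
6: √((-3.5)² + (-18.6)²) = √(12.250 + 345.960) = 18.9 km
7: √((6.3)² + (-6.2)²) = √(39.690 + 38.440) = 8.8 km
8: √((-4.5)² + (-29.7)²) = √(20.250 + 882.090) = 30.0 km
9: √((5.1)² + (-33.5)²) = √(26.010 + 1122.250) = 33.9 km
10: √((3.1)² + (10.8)²) = √(9.610 + 116.640) = 11.2 km
11: √((3.6)² + (-23.7)²) = √(12.960 + 561.690) = 24.0 km
12: √((-0.2)² + (-7.3)²) = √(0.040 + 53.290) = 7.3 km
13: √((6.9)² + (-32.7)²) = √(47.610 + 1069.290) = 33.4 km
14: √((-17.2)² + (-11.8)²) = √(295.840 + 139.240) = 20.9 km
15: √((-13.9)² + (5.8)²) = √(193.210 + 33.640) = 15.1 km
Sorted: 2 (6.9 km) < 12 (7.3 km) < 7 (8.8 km) < 10 (11.2 km) < 1 (11.5 km) < …

2, 12, 7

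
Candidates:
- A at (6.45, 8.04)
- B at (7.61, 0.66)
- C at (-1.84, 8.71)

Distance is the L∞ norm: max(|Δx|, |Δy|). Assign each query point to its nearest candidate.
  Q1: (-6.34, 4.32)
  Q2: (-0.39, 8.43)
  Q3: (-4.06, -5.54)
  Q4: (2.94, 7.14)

Q1→C; Q2→C; Q3→B; Q4→A

Q1 at (-6.34, 4.32):
  A: 12.79
  B: 13.95
  C: 4.50
  → nearest: C (4.50)
Q2 at (-0.39, 8.43):
  A: 6.84
  B: 8.00
  C: 1.45
  → nearest: C (1.45)
Q3 at (-4.06, -5.54):
  A: 13.58
  B: 11.67
  C: 14.25
  → nearest: B (11.67)
Q4 at (2.94, 7.14):
  A: 3.51
  B: 6.48
  C: 4.78
  → nearest: A (3.51)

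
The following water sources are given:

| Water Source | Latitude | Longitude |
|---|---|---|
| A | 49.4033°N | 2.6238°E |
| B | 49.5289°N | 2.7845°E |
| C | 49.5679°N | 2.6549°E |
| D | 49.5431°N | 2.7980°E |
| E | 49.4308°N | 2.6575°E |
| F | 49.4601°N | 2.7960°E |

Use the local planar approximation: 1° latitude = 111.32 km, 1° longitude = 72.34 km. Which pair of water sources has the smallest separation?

Pairwise distances:
B–D: √((0.0142·111.32)² + (0.0135·72.34)²) = √(2.498752 + 0.953728) = 1.8581 km
A–E: √((0.0275·111.32)² + (0.0337·72.34)²) = √(9.371558 + 5.943152) = 3.9134 km
B–F: √((-0.0688·111.32)² + (0.0115·72.34)²) = √(58.657463 + 0.692074) = 7.7039 km
D–F: √((-0.0830·111.32)² + (-0.0020·72.34)²) = √(85.369469 + 0.020932) = 9.2407 km
B–C: √((0.0390·111.32)² + (-0.1296·72.34)²) = √(18.848449 + 87.895575) = 10.3317 km
E–F: √((0.0293·111.32)² + (0.1385·72.34)²) = √(10.638530 + 100.382164) = 10.5366 km
C–D: √((-0.0248·111.32)² + (0.1431·72.34)²) = √(7.621663 + 107.160881) = 10.7137 km
A–F: √((0.0568·111.32)² + (0.1722·72.34)²) = √(39.980025 + 155.175553) = 13.9698 km
B–E: √((-0.0981·111.32)² + (-0.1270·72.34)²) = √(119.257146 + 84.404276) = 14.2710 km
C–E: √((-0.1371·111.32)² + (0.0026·72.34)²) = √(232.927789 + 0.035376) = 15.2631 km
C–F: √((-0.1078·111.32)² + (0.1411·72.34)²) = √(144.007104 + 104.186401) = 15.7542 km
D–E: √((-0.1123·111.32)² + (-0.1405·72.34)²) = √(156.280902 + 103.302221) = 16.1116 km
A–B: √((0.1256·111.32)² + (0.1607·72.34)²) = √(195.490508 + 135.141509) = 18.1833 km
A–C: √((0.1646·111.32)² + (0.0311·72.34)²) = √(335.742297 + 5.061483) = 18.4609 km
A–D: √((0.1398·111.32)² + (0.1742·72.34)²) = √(242.192527 + 158.801028) = 20.0248 km
Closest pair: B–D at 1.8581 km.

B and D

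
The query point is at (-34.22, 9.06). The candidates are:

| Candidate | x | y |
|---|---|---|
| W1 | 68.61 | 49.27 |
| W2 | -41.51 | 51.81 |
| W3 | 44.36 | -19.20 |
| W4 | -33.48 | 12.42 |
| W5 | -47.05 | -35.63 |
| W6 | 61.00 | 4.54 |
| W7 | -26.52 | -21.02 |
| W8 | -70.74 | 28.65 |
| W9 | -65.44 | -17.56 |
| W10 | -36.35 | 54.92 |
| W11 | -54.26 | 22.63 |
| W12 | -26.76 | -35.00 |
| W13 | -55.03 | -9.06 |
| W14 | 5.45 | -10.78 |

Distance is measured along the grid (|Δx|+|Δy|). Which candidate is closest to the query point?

Distances from (-34.22, 9.06):
W1: 143.04
W2: 50.04
W3: 106.84
W4: 4.10
W5: 57.52
W6: 99.74
W7: 37.78
W8: 56.11
W9: 57.84
W10: 47.99
W11: 33.61
W12: 51.52
W13: 38.93
W14: 59.51
Minimum: W4 at 4.10.

W4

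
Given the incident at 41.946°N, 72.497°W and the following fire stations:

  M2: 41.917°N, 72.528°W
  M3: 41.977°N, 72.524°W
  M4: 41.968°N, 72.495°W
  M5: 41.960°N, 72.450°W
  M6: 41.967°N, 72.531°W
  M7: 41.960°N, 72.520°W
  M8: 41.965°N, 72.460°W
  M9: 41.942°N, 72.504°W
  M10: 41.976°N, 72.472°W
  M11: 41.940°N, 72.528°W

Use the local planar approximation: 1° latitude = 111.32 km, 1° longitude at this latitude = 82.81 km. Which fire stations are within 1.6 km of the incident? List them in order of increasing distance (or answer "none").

M9

Distances from 41.946°N, 72.497°W:
M2: √((-0.029·111.32)² + (-0.031·82.81)²) = √(10.42179 + 6.59005) = 4.125 km
M3: √((0.031·111.32)² + (-0.027·82.81)²) = √(11.90885 + 4.99911) = 4.112 km
M4: √((0.022·111.32)² + (0.002·82.81)²) = √(5.99780 + 0.02743) = 2.455 km
M5: √((0.014·111.32)² + (0.047·82.81)²) = √(2.42886 + 15.14821) = 4.193 km
M6: √((0.021·111.32)² + (-0.034·82.81)²) = √(5.46493 + 7.92727) = 3.660 km
M7: √((0.014·111.32)² + (-0.023·82.81)²) = √(2.42886 + 3.62762) = 2.461 km
M8: √((0.019·111.32)² + (0.037·82.81)²) = √(4.47356 + 9.38791) = 3.723 km
M9: √((-0.004·111.32)² + (-0.007·82.81)²) = √(0.19827 + 0.33602) = 0.731 km
M10: √((0.030·111.32)² + (0.025·82.81)²) = √(11.15293 + 4.28594) = 3.929 km
M11: √((-0.006·111.32)² + (-0.031·82.81)²) = √(0.44612 + 6.59005) = 2.653 km
Threshold 1.6 km: M9 (0.731 km) is within range.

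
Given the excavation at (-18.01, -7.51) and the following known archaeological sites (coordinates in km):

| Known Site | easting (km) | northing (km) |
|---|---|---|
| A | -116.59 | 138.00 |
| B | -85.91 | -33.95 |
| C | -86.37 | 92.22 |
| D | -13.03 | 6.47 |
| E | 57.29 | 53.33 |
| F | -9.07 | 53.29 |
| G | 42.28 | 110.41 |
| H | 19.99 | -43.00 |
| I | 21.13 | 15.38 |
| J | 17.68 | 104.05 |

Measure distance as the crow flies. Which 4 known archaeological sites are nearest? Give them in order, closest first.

D, I, H, F

Distances from (-18.01, -7.51):
A: 175.76 km
B: 72.87 km
C: 120.91 km
D: 14.84 km
E: 96.81 km
F: 61.45 km
G: 132.44 km
H: 52.00 km
I: 45.34 km
J: 117.13 km
Sorted: D (14.84 km) < I (45.34 km) < H (52.00 km) < F (61.45 km) < B (72.87 km) < E (96.81 km) < …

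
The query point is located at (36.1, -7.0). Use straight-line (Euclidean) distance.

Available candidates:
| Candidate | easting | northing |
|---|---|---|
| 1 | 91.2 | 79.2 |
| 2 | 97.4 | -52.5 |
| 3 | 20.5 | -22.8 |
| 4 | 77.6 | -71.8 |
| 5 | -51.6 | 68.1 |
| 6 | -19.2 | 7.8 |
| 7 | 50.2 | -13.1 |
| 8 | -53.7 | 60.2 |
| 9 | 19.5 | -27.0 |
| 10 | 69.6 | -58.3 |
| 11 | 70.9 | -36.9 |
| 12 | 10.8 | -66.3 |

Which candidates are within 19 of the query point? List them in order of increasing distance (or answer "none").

Distances from (36.1, -7.0):
1: 102.3
2: 76.3
3: 22.2
4: 76.9
5: 115.5
6: 57.2
7: 15.4
8: 112.2
9: 26.0
10: 61.3
11: 45.9
12: 64.5
Threshold 19: 7 (15.4) is within range.

7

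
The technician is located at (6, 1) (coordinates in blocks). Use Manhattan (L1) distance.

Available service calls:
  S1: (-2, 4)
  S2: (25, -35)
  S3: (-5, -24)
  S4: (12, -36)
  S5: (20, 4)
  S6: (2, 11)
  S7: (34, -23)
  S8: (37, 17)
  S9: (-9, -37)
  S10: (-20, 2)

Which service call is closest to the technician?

Distances from (6, 1):
S1: |-8| + |3| = 8 + 3 = 11 blocks
S2: |19| + |-36| = 19 + 36 = 55 blocks
S3: |-11| + |-25| = 11 + 25 = 36 blocks
S4: |6| + |-37| = 6 + 37 = 43 blocks
S5: |14| + |3| = 14 + 3 = 17 blocks
S6: |-4| + |10| = 4 + 10 = 14 blocks
S7: |28| + |-24| = 28 + 24 = 52 blocks
S8: |31| + |16| = 31 + 16 = 47 blocks
S9: |-15| + |-38| = 15 + 38 = 53 blocks
S10: |-26| + |1| = 26 + 1 = 27 blocks
Minimum: S1 at 11 blocks.

S1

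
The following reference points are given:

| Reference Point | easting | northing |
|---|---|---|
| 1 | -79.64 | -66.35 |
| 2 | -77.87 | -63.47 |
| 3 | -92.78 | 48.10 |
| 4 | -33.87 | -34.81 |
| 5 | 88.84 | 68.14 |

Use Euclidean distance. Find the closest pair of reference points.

Pairwise distances:
1–2: 3.38
2–4: 52.51
1–4: 55.58
3–4: 101.71
2–3: 112.56
1–3: 115.20
4–5: 160.18
3–5: 182.72
2–5: 212.40
1–5: 215.58
Closest pair: 1–2 at 3.38.

1 and 2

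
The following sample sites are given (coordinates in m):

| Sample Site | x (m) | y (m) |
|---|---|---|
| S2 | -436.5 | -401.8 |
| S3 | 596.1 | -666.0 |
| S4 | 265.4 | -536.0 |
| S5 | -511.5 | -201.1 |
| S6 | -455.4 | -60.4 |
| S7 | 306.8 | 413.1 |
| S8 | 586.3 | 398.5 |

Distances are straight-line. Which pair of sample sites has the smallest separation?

S5 and S6

Pairwise distances:
S5–S6: √((56.1)² + (140.7)²) = √(3147.210 + 19796.490) = 151.5 m
S2–S5: √((-75.0)² + (200.7)²) = √(5625.000 + 40280.490) = 214.3 m
S7–S8: √((279.5)² + (-14.6)²) = √(78120.250 + 213.160) = 279.9 m
S2–S6: √((-18.9)² + (341.4)²) = √(357.210 + 116553.960) = 341.9 m
S3–S4: √((-330.7)² + (130.0)²) = √(109362.490 + 16900.000) = 355.3 m
S2–S4: √((701.9)² + (-134.2)²) = √(492663.610 + 18009.640) = 714.6 m
S4–S5: √((-776.9)² + (334.9)²) = √(603573.610 + 112158.010) = 846.0 m
S4–S6: √((-720.8)² + (475.6)²) = √(519552.640 + 226195.360) = 863.6 m
S6–S7: √((762.2)² + (473.5)²) = √(580948.840 + 224202.250) = 897.3 m
S4–S7: √((41.4)² + (949.1)²) = √(1713.960 + 900790.810) = 950.0 m
S4–S8: √((320.9)² + (934.5)²) = √(102976.810 + 873290.250) = 988.1 m
S5–S7: √((818.3)² + (614.2)²) = √(669614.890 + 377241.640) = 1023.2 m
S3–S8: √((-9.8)² + (1064.5)²) = √(96.040 + 1133160.250) = 1064.5 m
S2–S3: √((1032.6)² + (-264.2)²) = √(1066262.760 + 69801.640) = 1065.9 m
S2–S7: √((743.3)² + (814.9)²) = √(552494.890 + 664062.010) = 1103.0 m
S3–S7: √((-289.3)² + (1079.1)²) = √(83694.490 + 1164456.810) = 1117.2 m
S6–S8: √((1041.7)² + (458.9)²) = √(1085138.890 + 210589.210) = 1138.3 m
S3–S5: √((-1107.6)² + (464.9)²) = √(1226777.760 + 216132.010) = 1201.2 m
S3–S6: √((-1051.5)² + (605.6)²) = √(1105652.250 + 366751.360) = 1213.4 m
S5–S8: √((1097.8)² + (599.6)²) = √(1205164.840 + 359520.160) = 1250.9 m
S2–S8: √((1022.8)² + (800.3)²) = √(1046119.840 + 640480.090) = 1298.7 m
Closest pair: S5–S6 at 151.5 m.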